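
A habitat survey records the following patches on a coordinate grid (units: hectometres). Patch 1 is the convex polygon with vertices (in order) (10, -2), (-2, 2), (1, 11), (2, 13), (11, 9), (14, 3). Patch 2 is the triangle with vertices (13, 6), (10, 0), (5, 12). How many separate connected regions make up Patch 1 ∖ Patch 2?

Patch 1 ∖ Patch 2 splits into 2 disjoint pieces (area 109.3466, area 4.5818).

2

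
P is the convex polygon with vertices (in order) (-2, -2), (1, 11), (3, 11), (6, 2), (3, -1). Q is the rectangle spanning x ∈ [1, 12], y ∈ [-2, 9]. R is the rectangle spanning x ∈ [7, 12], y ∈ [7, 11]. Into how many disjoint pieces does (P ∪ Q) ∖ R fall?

(P ∪ Q) ∖ R is a single connected region.

1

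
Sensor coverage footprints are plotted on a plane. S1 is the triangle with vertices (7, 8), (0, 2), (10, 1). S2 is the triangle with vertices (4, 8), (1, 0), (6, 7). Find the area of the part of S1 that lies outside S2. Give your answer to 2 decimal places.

|S1| = 33.5, |S1∩S2| = 4.6859.
|S1 ∖ S2| = |S1| − |S1∩S2| = 33.5 − 4.6859 = 28.81.

28.81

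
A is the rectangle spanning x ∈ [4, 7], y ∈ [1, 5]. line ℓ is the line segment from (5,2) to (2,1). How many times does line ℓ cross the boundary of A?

The segment meets the boundary at (4,1.667).

1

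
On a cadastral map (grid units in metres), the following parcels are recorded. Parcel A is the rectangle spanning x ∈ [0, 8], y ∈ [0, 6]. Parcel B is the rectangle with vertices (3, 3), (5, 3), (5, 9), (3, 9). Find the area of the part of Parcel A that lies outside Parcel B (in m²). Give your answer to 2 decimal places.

|Parcel A∩Parcel B|: x∈[3,5], y∈[3,6] → 2·3 = 6.
|Parcel A| = 48.
|Parcel A ∖ Parcel B| = |Parcel A| − |Parcel A∩Parcel B| = 48 − 6 = 42.00.

42.00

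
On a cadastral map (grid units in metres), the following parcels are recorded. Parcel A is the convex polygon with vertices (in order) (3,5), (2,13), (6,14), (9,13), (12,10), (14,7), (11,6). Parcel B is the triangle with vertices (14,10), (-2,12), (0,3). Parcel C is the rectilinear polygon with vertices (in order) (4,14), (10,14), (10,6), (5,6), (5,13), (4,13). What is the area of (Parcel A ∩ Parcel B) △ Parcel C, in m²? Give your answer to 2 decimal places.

|Parcel A ∩ Parcel B| = 39.0238.
|(Parcel A ∩ Parcel B) ∩ Parcel C| = 20.0625.
|(Parcel A ∩ Parcel B) △ Parcel C| = 39.0238 + 41 − 40.125 = 39.90.

39.90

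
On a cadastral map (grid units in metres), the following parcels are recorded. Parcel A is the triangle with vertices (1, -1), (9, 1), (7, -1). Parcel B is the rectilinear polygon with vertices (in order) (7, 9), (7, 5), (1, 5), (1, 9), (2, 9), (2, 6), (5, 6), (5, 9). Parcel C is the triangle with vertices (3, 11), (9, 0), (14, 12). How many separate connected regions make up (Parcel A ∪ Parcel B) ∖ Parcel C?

2

(Parcel A ∪ Parcel B) ∖ Parcel C splits into 2 disjoint pieces (area 5.9365, area 8.4848).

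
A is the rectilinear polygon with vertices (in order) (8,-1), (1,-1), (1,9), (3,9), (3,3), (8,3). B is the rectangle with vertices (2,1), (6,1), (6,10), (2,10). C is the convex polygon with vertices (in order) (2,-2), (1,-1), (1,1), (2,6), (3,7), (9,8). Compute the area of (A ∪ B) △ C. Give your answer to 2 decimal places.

39.56

|A ∪ B| = 62.
|(A ∪ B) ∩ C| = 28.9714.
|(A ∪ B) △ C| = 62 + 35.5 − 57.9429 = 39.56.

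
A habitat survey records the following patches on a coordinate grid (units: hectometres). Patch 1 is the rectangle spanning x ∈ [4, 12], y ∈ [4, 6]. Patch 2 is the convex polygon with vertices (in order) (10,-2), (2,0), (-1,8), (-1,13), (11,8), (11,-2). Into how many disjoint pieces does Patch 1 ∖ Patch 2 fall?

1

Patch 1 ∖ Patch 2 is a single connected region.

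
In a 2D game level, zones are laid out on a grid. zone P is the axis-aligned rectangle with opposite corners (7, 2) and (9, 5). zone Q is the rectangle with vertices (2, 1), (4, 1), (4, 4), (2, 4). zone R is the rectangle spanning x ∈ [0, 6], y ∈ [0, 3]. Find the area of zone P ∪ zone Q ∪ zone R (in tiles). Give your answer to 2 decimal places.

By inclusion–exclusion:
Individual areas: |zone P| = 6, |zone Q| = 6, |zone R| = 18.
|zone P∩zone Q| = 0 (no overlap).
|zone P∩zone R| = 0 (no overlap).
|zone Q∩zone R|: x∈[2,4], y∈[1,3] → 2·2 = 4.
|zone P∩zone Q∩zone R| = 0.
|zone P ∪ zone Q ∪ zone R| = 30 − 4 + 0 = 26.00.

26.00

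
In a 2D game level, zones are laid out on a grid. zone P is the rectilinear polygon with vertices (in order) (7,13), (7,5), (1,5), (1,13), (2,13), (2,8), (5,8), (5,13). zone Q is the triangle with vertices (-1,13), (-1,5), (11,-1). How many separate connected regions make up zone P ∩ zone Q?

1

zone P ∩ zone Q is a single connected region.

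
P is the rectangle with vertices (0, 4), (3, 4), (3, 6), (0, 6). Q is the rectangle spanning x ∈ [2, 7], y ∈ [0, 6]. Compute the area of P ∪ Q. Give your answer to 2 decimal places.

By inclusion–exclusion:
Individual areas: |P| = 6, |Q| = 30.
|P∩Q|: x∈[2,3], y∈[4,6] → 1·2 = 2.
|P ∪ Q| = 36 − 2 = 34.00.

34.00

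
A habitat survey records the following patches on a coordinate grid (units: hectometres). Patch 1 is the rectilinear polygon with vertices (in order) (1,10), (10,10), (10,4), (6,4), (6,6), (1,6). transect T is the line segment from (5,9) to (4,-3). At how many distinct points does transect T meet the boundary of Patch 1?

1

The segment meets the boundary at (4.75,6).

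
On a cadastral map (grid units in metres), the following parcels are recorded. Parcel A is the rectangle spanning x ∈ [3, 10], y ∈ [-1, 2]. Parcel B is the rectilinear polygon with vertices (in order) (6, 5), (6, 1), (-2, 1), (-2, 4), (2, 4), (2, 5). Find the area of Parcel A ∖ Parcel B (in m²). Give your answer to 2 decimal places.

18.00

|Parcel A| = 21, |Parcel A∩Parcel B| = 3.
|Parcel A ∖ Parcel B| = |Parcel A| − |Parcel A∩Parcel B| = 21 − 3 = 18.00.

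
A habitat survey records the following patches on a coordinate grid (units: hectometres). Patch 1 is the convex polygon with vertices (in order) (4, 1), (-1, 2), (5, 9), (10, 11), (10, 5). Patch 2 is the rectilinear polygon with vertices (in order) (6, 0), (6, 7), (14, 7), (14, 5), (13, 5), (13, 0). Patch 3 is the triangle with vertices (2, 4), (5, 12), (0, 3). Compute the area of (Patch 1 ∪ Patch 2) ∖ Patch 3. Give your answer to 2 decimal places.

|Patch 1 ∪ Patch 2| = 95.1667.
|(Patch 1 ∪ Patch 2) ∩ Patch 3| = 2.3947.
|(Patch 1 ∪ Patch 2) ∖ Patch 3| = 95.1667 − 2.3947 = 92.77.

92.77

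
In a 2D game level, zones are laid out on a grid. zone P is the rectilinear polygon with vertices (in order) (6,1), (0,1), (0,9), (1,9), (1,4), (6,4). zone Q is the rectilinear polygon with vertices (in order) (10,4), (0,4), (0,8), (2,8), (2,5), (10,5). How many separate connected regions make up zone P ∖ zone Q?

zone P ∖ zone Q splits into 2 disjoint pieces (area 18, area 1).

2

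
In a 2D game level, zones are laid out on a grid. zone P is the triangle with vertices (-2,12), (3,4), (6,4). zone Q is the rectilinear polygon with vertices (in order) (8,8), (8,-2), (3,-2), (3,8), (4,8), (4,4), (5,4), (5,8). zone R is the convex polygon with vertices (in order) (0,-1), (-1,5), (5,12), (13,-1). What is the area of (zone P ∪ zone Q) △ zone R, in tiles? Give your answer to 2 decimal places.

|zone P ∪ zone Q| = 55.
|(zone P ∪ zone Q) ∩ zone R| = 46.4266.
|(zone P ∪ zone Q) △ zone R| = 55 + 106 − 92.8532 = 68.15.

68.15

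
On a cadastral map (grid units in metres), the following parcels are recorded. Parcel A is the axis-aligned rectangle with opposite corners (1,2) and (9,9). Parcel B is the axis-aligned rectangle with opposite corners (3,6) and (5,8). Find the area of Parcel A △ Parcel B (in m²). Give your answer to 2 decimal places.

|Parcel A∩Parcel B|: x∈[3,5], y∈[6,8] → 2·2 = 4.
|Parcel A △ Parcel B| = |Parcel A| + |Parcel B| − 2·|Parcel A∩Parcel B| = 56 + 4 − 8 = 52.00.

52.00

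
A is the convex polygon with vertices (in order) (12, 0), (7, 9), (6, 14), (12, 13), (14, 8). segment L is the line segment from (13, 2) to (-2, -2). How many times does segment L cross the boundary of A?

The segment meets the boundary at (11.161,1.51), (12.464,1.857).

2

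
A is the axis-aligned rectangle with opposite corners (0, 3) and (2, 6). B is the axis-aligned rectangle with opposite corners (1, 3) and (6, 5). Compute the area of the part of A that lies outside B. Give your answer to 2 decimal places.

4.00

|A∩B|: x∈[1,2], y∈[3,5] → 1·2 = 2.
|A| = 6.
|A ∖ B| = |A| − |A∩B| = 6 − 2 = 4.00.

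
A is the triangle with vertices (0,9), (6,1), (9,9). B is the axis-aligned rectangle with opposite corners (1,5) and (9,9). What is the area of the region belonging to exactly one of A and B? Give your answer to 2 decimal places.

15.33

|A| = 36, |B| = 32, |A∩B| = 26.3333.
|A △ B| = |A| + |B| − 2·|A∩B| = 36 + 32 − 52.6667 = 15.33.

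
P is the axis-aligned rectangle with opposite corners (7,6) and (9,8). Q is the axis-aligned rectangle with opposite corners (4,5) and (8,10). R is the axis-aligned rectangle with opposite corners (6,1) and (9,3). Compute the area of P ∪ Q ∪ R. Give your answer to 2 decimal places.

By inclusion–exclusion:
Individual areas: |P| = 4, |Q| = 20, |R| = 6.
|P∩Q|: x∈[7,8], y∈[6,8] → 1·2 = 2.
|P∩R| = 0 (no overlap).
|Q∩R| = 0 (no overlap).
|P∩Q∩R| = 0.
|P ∪ Q ∪ R| = 30 − 2 + 0 = 28.00.

28.00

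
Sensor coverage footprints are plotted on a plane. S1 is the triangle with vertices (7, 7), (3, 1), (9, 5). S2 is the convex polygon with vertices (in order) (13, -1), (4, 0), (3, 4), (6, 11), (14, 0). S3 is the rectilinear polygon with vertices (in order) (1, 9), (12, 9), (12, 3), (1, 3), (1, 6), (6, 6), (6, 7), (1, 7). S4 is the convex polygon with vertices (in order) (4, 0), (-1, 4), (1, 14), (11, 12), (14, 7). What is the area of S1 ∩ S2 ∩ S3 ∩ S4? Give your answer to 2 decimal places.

8.33

The intersection is the polygon with vertices (6,3), (4.333,3), (7,7), (9,5).
By the shoelace formula its area is 8.33.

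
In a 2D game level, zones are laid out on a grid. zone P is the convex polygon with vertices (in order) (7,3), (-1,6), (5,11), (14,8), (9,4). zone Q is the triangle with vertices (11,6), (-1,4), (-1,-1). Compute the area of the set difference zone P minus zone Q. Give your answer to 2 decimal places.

|zone P| = 63.5, |zone P∩zone Q| = 8.1271.
|zone P ∖ zone Q| = |zone P| − |zone P∩zone Q| = 63.5 − 8.1271 = 55.37.

55.37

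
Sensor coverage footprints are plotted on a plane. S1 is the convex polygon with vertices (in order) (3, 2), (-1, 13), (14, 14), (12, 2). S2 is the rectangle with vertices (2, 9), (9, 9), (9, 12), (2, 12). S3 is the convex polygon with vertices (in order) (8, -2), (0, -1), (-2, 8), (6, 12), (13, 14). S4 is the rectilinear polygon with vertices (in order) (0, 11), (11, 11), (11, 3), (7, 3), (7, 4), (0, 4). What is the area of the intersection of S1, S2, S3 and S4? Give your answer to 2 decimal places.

The intersection is the polygon with vertices (4,11), (9,11), (9,9), (2,9), (2,10).
By the shoelace formula its area is 13.00.

13.00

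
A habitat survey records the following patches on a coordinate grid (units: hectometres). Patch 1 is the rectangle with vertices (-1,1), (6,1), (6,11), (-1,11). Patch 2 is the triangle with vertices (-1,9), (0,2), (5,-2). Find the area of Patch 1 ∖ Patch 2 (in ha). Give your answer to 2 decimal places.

57.67

|Patch 1| = 70, |Patch 1∩Patch 2| = 12.3295.
|Patch 1 ∖ Patch 2| = |Patch 1| − |Patch 1∩Patch 2| = 70 − 12.3295 = 57.67.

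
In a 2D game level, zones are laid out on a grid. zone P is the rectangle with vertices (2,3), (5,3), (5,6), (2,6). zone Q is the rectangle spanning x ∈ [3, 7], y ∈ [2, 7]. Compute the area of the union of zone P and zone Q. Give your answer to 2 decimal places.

By inclusion–exclusion:
Individual areas: |zone P| = 9, |zone Q| = 20.
|zone P∩zone Q|: x∈[3,5], y∈[3,6] → 2·3 = 6.
|zone P ∪ zone Q| = 29 − 6 = 23.00.

23.00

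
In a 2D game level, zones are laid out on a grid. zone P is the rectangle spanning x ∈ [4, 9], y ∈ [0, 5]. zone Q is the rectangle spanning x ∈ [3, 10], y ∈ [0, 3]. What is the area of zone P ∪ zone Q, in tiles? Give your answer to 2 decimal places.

31.00

By inclusion–exclusion:
Individual areas: |zone P| = 25, |zone Q| = 21.
|zone P∩zone Q|: x∈[4,9], y∈[0,3] → 5·3 = 15.
|zone P ∪ zone Q| = 46 − 15 = 31.00.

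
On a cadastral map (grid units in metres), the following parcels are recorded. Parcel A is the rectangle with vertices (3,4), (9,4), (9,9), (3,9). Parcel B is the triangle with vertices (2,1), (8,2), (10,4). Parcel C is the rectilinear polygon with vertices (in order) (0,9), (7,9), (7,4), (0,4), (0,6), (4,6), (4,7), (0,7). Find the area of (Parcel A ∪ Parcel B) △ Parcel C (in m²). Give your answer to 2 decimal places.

|Parcel A ∪ Parcel B| = 35.
|(Parcel A ∪ Parcel B) ∩ Parcel C| = 19.
|(Parcel A ∪ Parcel B) △ Parcel C| = 35 + 31 − 38 = 28.00.

28.00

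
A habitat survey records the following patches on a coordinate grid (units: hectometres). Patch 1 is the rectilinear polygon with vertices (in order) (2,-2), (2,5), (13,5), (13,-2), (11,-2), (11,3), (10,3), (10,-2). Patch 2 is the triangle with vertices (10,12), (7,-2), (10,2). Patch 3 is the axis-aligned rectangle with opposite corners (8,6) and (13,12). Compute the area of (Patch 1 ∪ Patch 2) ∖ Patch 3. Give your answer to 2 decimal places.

73.39

|Patch 1 ∪ Patch 2| = 77.25.
|(Patch 1 ∪ Patch 2) ∩ Patch 3| = 3.8571.
|(Patch 1 ∪ Patch 2) ∖ Patch 3| = 77.25 − 3.8571 = 73.39.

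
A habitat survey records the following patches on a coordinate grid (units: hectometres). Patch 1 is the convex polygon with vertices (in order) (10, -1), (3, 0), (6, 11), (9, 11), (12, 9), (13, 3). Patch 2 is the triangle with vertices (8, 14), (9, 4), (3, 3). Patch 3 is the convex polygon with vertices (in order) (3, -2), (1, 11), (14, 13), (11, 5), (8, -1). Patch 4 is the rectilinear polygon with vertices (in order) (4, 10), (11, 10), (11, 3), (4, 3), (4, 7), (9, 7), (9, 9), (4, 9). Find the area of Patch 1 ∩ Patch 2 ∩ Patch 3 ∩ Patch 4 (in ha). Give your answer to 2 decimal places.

17.61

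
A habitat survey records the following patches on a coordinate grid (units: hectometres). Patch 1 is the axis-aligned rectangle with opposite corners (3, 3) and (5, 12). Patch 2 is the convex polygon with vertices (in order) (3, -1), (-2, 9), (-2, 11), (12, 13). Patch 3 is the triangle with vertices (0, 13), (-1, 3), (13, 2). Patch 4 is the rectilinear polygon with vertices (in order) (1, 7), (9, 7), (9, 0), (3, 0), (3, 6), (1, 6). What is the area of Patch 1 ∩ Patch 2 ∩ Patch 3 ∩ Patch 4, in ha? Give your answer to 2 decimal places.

8.00

The intersection is the polygon with vertices (3,6), (3,7), (5,7), (5,3), (3,3).
By the shoelace formula its area is 8.00.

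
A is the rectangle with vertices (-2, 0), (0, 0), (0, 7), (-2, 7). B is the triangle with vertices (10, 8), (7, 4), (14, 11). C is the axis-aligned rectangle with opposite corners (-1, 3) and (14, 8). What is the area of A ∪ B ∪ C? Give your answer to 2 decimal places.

86.50

By inclusion–exclusion:
Individual areas: |A| = 14, |B| = 3.5, |C| = 75.
|A∩B| = 0.
|A∩C|: x∈[-1,0], y∈[3,7] → 1·4 = 4.
|B∩C| = 2.
|A∩B∩C| = 0.
|A ∪ B ∪ C| = 92.5 − 6 + 0 = 86.50.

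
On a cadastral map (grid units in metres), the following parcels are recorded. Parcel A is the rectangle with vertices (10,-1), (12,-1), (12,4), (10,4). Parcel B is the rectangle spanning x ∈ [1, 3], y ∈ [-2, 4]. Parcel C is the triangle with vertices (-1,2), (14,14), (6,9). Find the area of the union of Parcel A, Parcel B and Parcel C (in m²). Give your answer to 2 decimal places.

By inclusion–exclusion:
Individual areas: |Parcel A| = 10, |Parcel B| = 12, |Parcel C| = 10.5.
|Parcel A∩Parcel B| = 0 (no overlap).
|Parcel A∩Parcel C| = 0.
|Parcel B∩Parcel C| = 0.1.
|Parcel A∩Parcel B∩Parcel C| = 0.
|Parcel A ∪ Parcel B ∪ Parcel C| = 32.5 − 0.1 + 0 = 32.40.

32.40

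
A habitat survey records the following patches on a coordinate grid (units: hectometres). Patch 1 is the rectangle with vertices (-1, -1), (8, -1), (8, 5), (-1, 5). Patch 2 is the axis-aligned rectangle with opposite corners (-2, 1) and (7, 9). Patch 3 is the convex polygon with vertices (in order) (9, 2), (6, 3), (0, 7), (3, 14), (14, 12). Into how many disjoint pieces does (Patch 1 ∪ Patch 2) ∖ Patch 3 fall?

1

(Patch 1 ∪ Patch 2) ∖ Patch 3 is a single connected region.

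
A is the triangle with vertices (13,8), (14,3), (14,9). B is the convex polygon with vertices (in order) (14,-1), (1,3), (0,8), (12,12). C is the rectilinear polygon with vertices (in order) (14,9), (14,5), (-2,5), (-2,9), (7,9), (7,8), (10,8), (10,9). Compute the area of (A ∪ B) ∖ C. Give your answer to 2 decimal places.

67.22

|A ∪ B| = 115.5.
|(A ∪ B) ∩ C| = 48.2769.
|(A ∪ B) ∖ C| = 115.5 − 48.2769 = 67.22.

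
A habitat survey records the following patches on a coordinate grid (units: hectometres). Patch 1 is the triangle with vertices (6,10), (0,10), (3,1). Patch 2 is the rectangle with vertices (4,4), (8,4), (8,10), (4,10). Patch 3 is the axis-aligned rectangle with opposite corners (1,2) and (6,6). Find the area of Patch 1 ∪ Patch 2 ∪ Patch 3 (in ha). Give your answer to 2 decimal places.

By inclusion–exclusion:
Individual areas: |Patch 1| = 27, |Patch 2| = 24, |Patch 3| = 20.
|Patch 1∩Patch 2| = 6.
|Patch 1∩Patch 3| = 8.
|Patch 2∩Patch 3|: x∈[4,6], y∈[4,6] → 2·2 = 4.
|Patch 1∩Patch 2∩Patch 3| = 0.6667.
|Patch 1 ∪ Patch 2 ∪ Patch 3| = 71 − 18 + 0.6667 = 53.67.

53.67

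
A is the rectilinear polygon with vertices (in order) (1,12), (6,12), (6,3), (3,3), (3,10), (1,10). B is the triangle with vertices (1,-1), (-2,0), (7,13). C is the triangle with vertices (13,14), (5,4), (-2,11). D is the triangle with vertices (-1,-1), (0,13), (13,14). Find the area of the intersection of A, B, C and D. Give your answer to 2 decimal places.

The intersection is the polygon with vertices (3,6), (3,7.222), (6,11.556), (6,10.667), (3.7,5.3).
By the shoelace formula its area is 5.85.

5.85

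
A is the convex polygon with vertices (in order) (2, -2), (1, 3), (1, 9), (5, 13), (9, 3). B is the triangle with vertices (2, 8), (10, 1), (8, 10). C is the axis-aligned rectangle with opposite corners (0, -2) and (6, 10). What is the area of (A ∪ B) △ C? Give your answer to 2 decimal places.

50.71

|A ∪ B| = 81.2842.
|(A ∪ B) ∩ C| = 51.2857.
|(A ∪ B) △ C| = 81.2842 + 72 − 102.5714 = 50.71.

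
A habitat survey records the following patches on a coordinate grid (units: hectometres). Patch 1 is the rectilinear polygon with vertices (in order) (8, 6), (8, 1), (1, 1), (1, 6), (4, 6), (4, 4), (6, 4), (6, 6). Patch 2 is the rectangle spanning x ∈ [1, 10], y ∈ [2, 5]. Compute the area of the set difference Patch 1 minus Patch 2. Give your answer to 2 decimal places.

12.00

|Patch 1| = 31, |Patch 1∩Patch 2| = 19.
|Patch 1 ∖ Patch 2| = |Patch 1| − |Patch 1∩Patch 2| = 31 − 19 = 12.00.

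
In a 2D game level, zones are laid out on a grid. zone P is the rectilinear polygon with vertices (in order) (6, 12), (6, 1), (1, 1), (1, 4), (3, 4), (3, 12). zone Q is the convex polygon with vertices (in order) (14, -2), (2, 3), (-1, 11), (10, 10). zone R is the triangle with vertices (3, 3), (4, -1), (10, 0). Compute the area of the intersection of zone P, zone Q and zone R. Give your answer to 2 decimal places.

1.17

The intersection is the polygon with vertices (3.116,2.535), (3,3), (6,1.714), (6,1.333).
By the shoelace formula its area is 1.17.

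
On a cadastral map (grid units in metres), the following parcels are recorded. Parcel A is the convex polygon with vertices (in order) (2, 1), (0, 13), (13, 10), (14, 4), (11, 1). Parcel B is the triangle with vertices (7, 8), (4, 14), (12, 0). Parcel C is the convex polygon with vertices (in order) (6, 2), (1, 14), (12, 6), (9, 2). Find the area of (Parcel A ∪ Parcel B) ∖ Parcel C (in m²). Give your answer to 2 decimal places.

75.39

|Parcel A ∪ Parcel B| = 126.2139.
|(Parcel A ∪ Parcel B) ∩ Parcel C| = 50.8237.
|(Parcel A ∪ Parcel B) ∖ Parcel C| = 126.2139 − 50.8237 = 75.39.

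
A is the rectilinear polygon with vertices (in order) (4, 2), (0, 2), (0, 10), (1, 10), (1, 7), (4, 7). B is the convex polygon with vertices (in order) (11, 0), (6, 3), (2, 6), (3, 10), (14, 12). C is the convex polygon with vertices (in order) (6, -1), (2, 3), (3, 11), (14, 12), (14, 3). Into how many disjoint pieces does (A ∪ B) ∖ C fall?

2

(A ∪ B) ∖ C splits into 2 disjoint pieces (area 14.75, area 1.3442).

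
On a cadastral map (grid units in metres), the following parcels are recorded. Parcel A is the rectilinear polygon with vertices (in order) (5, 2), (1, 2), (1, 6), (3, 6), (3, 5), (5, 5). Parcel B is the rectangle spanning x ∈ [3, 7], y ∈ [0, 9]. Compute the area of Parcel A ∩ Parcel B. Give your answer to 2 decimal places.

6.00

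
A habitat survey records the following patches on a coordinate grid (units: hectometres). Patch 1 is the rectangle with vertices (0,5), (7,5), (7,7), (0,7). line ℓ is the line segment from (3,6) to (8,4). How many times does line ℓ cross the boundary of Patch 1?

1

The segment meets the boundary at (5.5,5).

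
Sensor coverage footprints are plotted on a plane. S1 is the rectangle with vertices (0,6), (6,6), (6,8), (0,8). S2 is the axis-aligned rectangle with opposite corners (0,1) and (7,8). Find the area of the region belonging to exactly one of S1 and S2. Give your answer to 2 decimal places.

|S1∩S2|: x∈[0,6], y∈[6,8] → 6·2 = 12.
|S1 △ S2| = |S1| + |S2| − 2·|S1∩S2| = 12 + 49 − 24 = 37.00.

37.00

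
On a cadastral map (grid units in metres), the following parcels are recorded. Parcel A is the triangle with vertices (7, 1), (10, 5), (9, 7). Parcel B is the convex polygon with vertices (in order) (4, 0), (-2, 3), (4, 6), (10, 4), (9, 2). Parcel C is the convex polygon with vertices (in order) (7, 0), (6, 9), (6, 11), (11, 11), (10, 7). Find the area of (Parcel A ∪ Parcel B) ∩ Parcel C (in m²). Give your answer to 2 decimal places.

7.37

|Parcel A ∪ Parcel B| = 42.6137.
|(Parcel A ∪ Parcel B) ∩ Parcel C| = 7.37.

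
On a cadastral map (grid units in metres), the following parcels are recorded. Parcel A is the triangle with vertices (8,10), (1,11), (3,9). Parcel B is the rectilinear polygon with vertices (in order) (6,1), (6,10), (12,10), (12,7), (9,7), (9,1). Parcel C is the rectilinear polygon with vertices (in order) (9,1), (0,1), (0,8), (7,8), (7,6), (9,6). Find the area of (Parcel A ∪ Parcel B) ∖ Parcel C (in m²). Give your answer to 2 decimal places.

24.60

|Parcel A ∪ Parcel B| = 41.6.
|(Parcel A ∪ Parcel B) ∩ Parcel C| = 17.
|(Parcel A ∪ Parcel B) ∖ Parcel C| = 41.6 − 17 = 24.60.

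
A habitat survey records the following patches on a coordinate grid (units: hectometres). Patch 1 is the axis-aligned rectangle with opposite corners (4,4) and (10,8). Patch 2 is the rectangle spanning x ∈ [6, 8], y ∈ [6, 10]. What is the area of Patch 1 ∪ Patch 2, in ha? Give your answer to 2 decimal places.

28.00

By inclusion–exclusion:
Individual areas: |Patch 1| = 24, |Patch 2| = 8.
|Patch 1∩Patch 2|: x∈[6,8], y∈[6,8] → 2·2 = 4.
|Patch 1 ∪ Patch 2| = 32 − 4 = 28.00.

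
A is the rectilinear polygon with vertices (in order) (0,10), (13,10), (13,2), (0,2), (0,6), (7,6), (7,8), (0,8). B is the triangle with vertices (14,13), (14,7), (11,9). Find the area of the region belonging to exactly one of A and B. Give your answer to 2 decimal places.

|A| = 90, |B| = 9, |A∩B| = 2.9583.
|A △ B| = |A| + |B| − 2·|A∩B| = 90 + 9 − 5.9167 = 93.08.

93.08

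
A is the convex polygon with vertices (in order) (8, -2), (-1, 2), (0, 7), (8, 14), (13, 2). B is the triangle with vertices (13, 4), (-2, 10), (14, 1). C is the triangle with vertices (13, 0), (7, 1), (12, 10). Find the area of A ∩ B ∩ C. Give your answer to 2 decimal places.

7.21

The intersection is the polygon with vertices (12,4.4), (12.737,2.632), (12.815,1.852), (12.679,1.743), (8.667,4), (9.454,5.418).
By the shoelace formula its area is 7.21.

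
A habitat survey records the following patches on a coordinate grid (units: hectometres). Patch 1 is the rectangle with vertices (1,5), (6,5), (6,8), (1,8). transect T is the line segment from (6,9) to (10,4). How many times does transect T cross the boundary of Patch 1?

0

The segment lies entirely outside Patch 1 and never meets its boundary.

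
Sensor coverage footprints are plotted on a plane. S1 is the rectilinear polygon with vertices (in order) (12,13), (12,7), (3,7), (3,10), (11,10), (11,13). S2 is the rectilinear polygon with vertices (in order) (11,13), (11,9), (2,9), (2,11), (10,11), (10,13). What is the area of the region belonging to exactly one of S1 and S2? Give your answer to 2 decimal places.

34.00

|S1| = 30, |S2| = 20, |S1∩S2| = 8.
|S1 △ S2| = |S1| + |S2| − 2·|S1∩S2| = 30 + 20 − 16 = 34.00.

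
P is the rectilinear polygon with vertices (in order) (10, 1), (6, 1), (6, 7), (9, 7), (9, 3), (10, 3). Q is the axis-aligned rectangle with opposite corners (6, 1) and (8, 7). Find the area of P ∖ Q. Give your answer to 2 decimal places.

8.00

|P| = 20, |P∩Q| = 12.
|P ∖ Q| = |P| − |P∩Q| = 20 − 12 = 8.00.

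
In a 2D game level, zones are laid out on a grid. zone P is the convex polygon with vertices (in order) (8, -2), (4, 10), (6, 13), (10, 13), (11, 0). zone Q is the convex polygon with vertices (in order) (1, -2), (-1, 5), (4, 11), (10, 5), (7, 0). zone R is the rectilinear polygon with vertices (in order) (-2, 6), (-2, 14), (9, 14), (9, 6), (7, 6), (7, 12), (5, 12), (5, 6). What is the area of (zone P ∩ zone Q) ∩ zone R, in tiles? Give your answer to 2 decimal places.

3.80

|zone P ∩ zone Q| = 23.6929.
|(zone P ∩ zone Q) ∩ zone R| = 3.80.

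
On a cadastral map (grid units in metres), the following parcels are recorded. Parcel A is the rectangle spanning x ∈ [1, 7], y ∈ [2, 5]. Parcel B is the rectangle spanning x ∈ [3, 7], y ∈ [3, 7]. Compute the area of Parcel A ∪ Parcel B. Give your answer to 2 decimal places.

26.00

By inclusion–exclusion:
Individual areas: |Parcel A| = 18, |Parcel B| = 16.
|Parcel A∩Parcel B|: x∈[3,7], y∈[3,5] → 4·2 = 8.
|Parcel A ∪ Parcel B| = 34 − 8 = 26.00.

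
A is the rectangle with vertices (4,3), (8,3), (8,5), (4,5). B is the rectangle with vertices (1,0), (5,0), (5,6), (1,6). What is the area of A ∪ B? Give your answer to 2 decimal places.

By inclusion–exclusion:
Individual areas: |A| = 8, |B| = 24.
|A∩B|: x∈[4,5], y∈[3,5] → 1·2 = 2.
|A ∪ B| = 32 − 2 = 30.00.

30.00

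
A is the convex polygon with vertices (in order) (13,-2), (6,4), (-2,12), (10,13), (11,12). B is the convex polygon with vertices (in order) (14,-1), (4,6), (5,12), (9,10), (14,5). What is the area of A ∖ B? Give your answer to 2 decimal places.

|A| = 101.5, |A∩B| = 54.246.
|A ∖ B| = |A| − |A∩B| = 101.5 − 54.246 = 47.25.

47.25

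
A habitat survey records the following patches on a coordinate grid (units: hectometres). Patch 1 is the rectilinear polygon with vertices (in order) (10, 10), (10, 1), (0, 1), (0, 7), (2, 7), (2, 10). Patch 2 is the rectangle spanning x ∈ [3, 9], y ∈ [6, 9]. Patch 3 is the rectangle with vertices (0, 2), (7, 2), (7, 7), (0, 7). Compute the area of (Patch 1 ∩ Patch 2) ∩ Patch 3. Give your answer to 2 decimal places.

The region (Patch 1 ∩ Patch 2) ∩ Patch 3 is the polygon with vertices (3,7), (7,7), (7,6), (3,6).
By the shoelace formula its area is 4.00.

4.00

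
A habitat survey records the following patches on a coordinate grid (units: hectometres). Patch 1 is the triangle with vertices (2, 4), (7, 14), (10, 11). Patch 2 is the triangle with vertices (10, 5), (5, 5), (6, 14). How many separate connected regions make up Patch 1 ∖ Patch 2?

2

Patch 1 ∖ Patch 2 splits into 2 disjoint pieces (area 6.6857, area 7.2106).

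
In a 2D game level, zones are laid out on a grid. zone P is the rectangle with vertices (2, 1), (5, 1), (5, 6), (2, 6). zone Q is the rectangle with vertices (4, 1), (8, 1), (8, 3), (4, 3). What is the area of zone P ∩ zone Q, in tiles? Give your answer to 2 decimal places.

2.00

|zone P∩zone Q|: x∈[4,5], y∈[1,3] → 1·2 = 2.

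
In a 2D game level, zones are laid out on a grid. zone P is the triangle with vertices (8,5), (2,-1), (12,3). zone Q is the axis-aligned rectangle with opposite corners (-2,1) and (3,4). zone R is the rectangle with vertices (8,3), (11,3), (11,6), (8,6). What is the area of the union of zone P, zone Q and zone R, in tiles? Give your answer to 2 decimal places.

By inclusion–exclusion:
Individual areas: |zone P| = 18, |zone Q| = 15, |zone R| = 9.
|zone P∩zone Q| = 0.
|zone P∩zone R| = 3.75.
|zone Q∩zone R| = 0 (no overlap).
|zone P∩zone Q∩zone R| = 0.
|zone P ∪ zone Q ∪ zone R| = 42 − 3.75 + 0 = 38.25.

38.25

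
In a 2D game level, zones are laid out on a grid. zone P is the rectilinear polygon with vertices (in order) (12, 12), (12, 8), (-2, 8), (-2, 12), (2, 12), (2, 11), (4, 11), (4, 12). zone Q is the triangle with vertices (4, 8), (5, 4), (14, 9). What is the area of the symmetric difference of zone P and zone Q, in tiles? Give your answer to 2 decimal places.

68.10

|zone P| = 54, |zone Q| = 20.5, |zone P∩zone Q| = 3.2.
|zone P △ zone Q| = |zone P| + |zone Q| − 2·|zone P∩zone Q| = 54 + 20.5 − 6.4 = 68.10.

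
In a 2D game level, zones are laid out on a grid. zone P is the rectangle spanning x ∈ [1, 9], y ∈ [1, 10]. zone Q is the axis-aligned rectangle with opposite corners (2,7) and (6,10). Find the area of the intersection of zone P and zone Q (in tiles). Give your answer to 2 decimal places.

12.00

|zone P∩zone Q|: x∈[2,6], y∈[7,10] → 4·3 = 12.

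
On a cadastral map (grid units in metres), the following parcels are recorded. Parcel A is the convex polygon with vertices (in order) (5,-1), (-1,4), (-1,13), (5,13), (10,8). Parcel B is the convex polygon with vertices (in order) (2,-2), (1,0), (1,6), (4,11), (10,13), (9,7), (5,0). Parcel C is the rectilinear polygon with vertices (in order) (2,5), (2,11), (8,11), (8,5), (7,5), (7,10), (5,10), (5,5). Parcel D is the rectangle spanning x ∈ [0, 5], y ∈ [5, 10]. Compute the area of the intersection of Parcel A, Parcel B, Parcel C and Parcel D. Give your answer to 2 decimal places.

The intersection is the polygon with vertices (5,5), (2,5), (2,7.667), (3.4,10), (5,10).
By the shoelace formula its area is 13.37.

13.37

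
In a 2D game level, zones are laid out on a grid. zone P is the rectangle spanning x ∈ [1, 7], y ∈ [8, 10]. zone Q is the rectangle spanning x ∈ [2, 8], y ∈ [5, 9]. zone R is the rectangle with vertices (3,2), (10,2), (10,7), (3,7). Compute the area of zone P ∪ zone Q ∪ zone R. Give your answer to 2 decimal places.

By inclusion–exclusion:
Individual areas: |zone P| = 12, |zone Q| = 24, |zone R| = 35.
|zone P∩zone Q|: x∈[2,7], y∈[8,9] → 5·1 = 5.
|zone P∩zone R| = 0 (no overlap).
|zone Q∩zone R|: x∈[3,8], y∈[5,7] → 5·2 = 10.
|zone P∩zone Q∩zone R| = 0.
|zone P ∪ zone Q ∪ zone R| = 71 − 15 + 0 = 56.00.

56.00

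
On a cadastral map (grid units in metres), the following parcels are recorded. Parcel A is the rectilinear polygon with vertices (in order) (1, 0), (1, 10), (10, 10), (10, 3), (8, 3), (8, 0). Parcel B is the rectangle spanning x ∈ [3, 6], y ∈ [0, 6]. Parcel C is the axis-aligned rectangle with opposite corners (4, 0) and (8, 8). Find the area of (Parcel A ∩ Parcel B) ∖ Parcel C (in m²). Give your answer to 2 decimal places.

6.00

|Parcel A ∩ Parcel B| = 18.
|(Parcel A ∩ Parcel B) ∩ Parcel C| = 12.
|(Parcel A ∩ Parcel B) ∖ Parcel C| = 18 − 12 = 6.00.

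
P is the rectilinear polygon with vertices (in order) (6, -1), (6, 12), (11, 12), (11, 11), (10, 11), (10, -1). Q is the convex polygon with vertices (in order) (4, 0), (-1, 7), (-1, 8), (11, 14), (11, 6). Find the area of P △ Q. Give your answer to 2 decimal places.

|P| = 53, |Q| = 93.5, |P∩Q| = 35.0357.
|P △ Q| = |P| + |Q| − 2·|P∩Q| = 53 + 93.5 − 70.0714 = 76.43.

76.43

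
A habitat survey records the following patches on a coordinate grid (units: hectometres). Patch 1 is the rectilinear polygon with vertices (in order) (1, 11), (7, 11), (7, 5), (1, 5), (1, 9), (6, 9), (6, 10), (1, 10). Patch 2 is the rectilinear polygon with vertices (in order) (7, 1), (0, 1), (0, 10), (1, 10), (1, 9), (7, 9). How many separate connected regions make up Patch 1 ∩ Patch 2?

Patch 1 ∩ Patch 2 is a single connected region.

1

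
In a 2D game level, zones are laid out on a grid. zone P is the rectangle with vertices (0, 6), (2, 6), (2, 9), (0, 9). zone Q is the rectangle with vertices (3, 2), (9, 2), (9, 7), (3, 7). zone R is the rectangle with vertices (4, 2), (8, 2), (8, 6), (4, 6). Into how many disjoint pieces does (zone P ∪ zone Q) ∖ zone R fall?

(zone P ∪ zone Q) ∖ zone R splits into 2 disjoint pieces (area 6, area 14).

2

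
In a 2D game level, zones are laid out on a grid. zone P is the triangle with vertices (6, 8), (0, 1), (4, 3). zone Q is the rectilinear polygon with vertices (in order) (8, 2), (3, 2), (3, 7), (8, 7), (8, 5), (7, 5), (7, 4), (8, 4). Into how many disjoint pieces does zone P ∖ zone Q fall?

zone P ∖ zone Q splits into 2 disjoint pieces (area 0.2286, area 3).

2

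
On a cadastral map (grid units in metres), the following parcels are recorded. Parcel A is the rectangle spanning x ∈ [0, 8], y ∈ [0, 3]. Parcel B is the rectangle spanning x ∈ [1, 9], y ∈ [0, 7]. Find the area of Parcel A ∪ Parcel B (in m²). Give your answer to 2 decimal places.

By inclusion–exclusion:
Individual areas: |Parcel A| = 24, |Parcel B| = 56.
|Parcel A∩Parcel B|: x∈[1,8], y∈[0,3] → 7·3 = 21.
|Parcel A ∪ Parcel B| = 80 − 21 = 59.00.

59.00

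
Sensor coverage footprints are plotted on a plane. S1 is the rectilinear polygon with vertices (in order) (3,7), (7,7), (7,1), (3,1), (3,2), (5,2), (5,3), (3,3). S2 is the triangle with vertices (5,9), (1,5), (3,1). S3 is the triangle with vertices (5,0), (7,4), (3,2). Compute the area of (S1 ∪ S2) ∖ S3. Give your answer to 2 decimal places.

25.61

|S1 ∪ S2| = 29.875.
|(S1 ∪ S2) ∩ S3| = 4.2679.
|(S1 ∪ S2) ∖ S3| = 29.875 − 4.2679 = 25.61.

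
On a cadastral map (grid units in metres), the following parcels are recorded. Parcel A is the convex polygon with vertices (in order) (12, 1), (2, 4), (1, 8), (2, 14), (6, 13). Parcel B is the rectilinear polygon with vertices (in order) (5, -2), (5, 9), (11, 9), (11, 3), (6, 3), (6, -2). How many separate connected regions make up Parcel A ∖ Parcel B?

Parcel A ∖ Parcel B splits into 2 disjoint pieces (area 5.6, area 43.35).

2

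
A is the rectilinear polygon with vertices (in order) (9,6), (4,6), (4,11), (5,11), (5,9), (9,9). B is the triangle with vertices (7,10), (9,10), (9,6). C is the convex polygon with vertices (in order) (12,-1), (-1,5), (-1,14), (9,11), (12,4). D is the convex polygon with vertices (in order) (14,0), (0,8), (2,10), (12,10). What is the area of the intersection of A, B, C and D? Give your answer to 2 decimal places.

The intersection is the polygon with vertices (7.5,9), (9,9), (9,6).
By the shoelace formula its area is 2.25.

2.25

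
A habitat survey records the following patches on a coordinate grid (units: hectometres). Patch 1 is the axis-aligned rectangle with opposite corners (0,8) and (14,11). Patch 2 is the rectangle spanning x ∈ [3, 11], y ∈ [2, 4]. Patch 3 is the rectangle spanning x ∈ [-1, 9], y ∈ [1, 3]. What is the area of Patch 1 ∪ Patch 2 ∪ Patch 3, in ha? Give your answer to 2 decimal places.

72.00

By inclusion–exclusion:
Individual areas: |Patch 1| = 42, |Patch 2| = 16, |Patch 3| = 20.
|Patch 1∩Patch 2| = 0 (no overlap).
|Patch 1∩Patch 3| = 0 (no overlap).
|Patch 2∩Patch 3|: x∈[3,9], y∈[2,3] → 6·1 = 6.
|Patch 1∩Patch 2∩Patch 3| = 0.
|Patch 1 ∪ Patch 2 ∪ Patch 3| = 78 − 6 + 0 = 72.00.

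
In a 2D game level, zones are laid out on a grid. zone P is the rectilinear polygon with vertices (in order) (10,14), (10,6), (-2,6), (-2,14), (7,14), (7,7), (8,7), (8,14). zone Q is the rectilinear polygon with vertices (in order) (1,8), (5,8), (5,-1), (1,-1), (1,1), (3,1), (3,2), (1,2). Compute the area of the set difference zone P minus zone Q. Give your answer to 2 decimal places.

81.00

|zone P| = 89, |zone P∩zone Q| = 8.
|zone P ∖ zone Q| = |zone P| − |zone P∩zone Q| = 89 − 8 = 81.00.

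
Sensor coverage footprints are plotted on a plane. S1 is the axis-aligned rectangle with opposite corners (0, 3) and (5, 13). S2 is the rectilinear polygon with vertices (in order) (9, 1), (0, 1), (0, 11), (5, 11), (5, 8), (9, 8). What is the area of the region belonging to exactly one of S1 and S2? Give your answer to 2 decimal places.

|S1| = 50, |S2| = 78, |S1∩S2| = 40.
|S1 △ S2| = |S1| + |S2| − 2·|S1∩S2| = 50 + 78 − 80 = 48.00.

48.00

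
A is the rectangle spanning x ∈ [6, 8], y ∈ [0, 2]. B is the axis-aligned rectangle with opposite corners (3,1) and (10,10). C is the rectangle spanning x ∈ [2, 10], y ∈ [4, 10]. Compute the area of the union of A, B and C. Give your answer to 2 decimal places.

By inclusion–exclusion:
Individual areas: |A| = 4, |B| = 63, |C| = 48.
|A∩B|: x∈[6,8], y∈[1,2] → 2·1 = 2.
|A∩C| = 0 (no overlap).
|B∩C|: x∈[3,10], y∈[4,10] → 7·6 = 42.
|A∩B∩C| = 0.
|A ∪ B ∪ C| = 115 − 44 + 0 = 71.00.

71.00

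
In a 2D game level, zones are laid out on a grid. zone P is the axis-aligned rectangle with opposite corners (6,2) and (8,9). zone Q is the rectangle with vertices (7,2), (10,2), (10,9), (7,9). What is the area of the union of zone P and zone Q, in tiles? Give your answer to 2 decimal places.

28.00

By inclusion–exclusion:
Individual areas: |zone P| = 14, |zone Q| = 21.
|zone P∩zone Q|: x∈[7,8], y∈[2,9] → 1·7 = 7.
|zone P ∪ zone Q| = 35 − 7 = 28.00.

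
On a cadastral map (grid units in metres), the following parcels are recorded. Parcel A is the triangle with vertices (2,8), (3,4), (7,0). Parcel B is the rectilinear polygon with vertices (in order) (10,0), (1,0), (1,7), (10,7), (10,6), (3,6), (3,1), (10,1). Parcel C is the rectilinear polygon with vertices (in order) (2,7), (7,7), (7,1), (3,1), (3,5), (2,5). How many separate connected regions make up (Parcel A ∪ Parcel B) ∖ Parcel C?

3

(Parcel A ∪ Parcel B) ∖ Parcel C splits into 3 disjoint pieces (area 0.1875, area 3, area 19).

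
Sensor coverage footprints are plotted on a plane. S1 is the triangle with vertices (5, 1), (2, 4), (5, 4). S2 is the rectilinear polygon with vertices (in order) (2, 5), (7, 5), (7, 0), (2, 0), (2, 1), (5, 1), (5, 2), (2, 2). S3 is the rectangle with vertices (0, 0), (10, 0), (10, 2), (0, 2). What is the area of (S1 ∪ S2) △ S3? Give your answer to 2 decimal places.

27.50

|S1 ∪ S2| = 22.5.
|(S1 ∪ S2) ∩ S3| = 7.5.
|(S1 ∪ S2) △ S3| = 22.5 + 20 − 15 = 27.50.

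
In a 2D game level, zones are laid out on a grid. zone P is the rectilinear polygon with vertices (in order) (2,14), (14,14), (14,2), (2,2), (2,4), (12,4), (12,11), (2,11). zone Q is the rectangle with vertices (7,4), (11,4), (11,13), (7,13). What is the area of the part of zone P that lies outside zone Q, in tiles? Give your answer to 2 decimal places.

|zone P| = 74, |zone P∩zone Q| = 8.
|zone P ∖ zone Q| = |zone P| − |zone P∩zone Q| = 74 − 8 = 66.00.

66.00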